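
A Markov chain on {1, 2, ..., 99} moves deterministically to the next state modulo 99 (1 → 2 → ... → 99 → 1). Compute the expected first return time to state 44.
E[T_44 | X_0 = 44] = 99

The chain cycles deterministically, so starting at state 44 it returns in exactly 99 steps. Equivalently, the stationary distribution is uniform π_j = 1/99 for every state j, so by Kac's formula E[T_44] = 1/π_44 = 99.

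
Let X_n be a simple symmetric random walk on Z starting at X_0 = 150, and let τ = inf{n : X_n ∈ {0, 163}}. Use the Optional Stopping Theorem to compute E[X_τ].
E[X_τ] = 150

X_n is a martingale and τ is a bounded-mean stopping time (indeed τ is finite a.s. with bounded expectation since the walk is in a bounded region). By the OST, E[X_τ] = E[X_0] = 150. Equivalently: E[X_τ] = 163 · P(hit 163 first) + 0 · P(hit 0 first) = 163 · (150/163) = 150.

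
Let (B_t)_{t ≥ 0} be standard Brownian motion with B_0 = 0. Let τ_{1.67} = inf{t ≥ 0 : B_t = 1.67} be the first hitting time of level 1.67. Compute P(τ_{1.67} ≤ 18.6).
P(τ_{1.67} ≤ 18.6) = 2(1 − Φ(1.67/√18.6)) = 2(1 − Φ(0.3872)) ≈ 0.6986

By the reflection principle for standard BM, P(τ_b ≤ t) = 2 · P(B_t ≥ b). Since B_t ~ N(0, t), P(B_t ≥ 1.67) = 1 − Φ(1.67/√t) = 1 − Φ(1.67/√18.6) = 1 − Φ(0.3872) ≈ 0.34930. Doubling: P(τ_{1.67} ≤ 18.6) ≈ 2 · 0.34930 = 0.69860 ≈ 0.6986.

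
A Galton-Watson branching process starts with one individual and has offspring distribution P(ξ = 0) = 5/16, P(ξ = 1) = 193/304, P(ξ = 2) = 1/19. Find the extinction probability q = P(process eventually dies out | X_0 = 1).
q = 1

Mean offspring μ = 0·5/16 + 1·193/304 + 2·1/19 = 225/304 ≤ 1. For μ ≤ 1 with offspring not concentrated at 1, the Galton-Watson process goes extinct almost surely, so q = 1.
(Algebraic check: The pgf is f(s) = 5/16 + 193/304·s + 1/19·s². The extinction probability q is the smallest fixed point of f in [0, 1]. Setting s = f(s):
  1/19·s² + (193/304 − 1)·s + 5/16 = 0
  1/19·s² − (5/16 + 1/19)·s + 5/16 = 0
which factors as (s − 1)·(1/19·s − 5/16) = 0, giving roots s = 1 and s = (5/16)/(1/19) = 95/16. Since 95/16 ≥ 1, the smallest root in [0, 1] is s = 1.)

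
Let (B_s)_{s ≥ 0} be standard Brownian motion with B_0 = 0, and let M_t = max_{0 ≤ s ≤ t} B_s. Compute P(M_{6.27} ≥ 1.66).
P(M_{6.27} ≥ 1.66) = 2·P(B_{6.27} ≥ 1.66) = 2(1 − Φ(1.66/√6.27)) ≈ 0.5074

By the reflection principle for Brownian motion, P(M_t ≥ a) = 2 · P(B_t ≥ a) for a ≥ 0. Since B_t ~ N(0, t), P(B_t ≥ 1.66) = 1 − Φ(1.66/√t) = 1 − Φ(1.66/√6.27) = 1 − Φ(0.6629). So
  P(M_{6.27} ≥ 1.66) = 2(1 − Φ(0.6629)) ≈ 0.5074.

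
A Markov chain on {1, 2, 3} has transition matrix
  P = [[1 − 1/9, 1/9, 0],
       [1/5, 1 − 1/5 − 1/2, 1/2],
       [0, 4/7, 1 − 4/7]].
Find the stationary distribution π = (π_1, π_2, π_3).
π = (24/49, 40/147, 5/21)

This is a birth-death chain on three states, which satisfies detailed balance: π_1 · P_{12} = π_2 · P_{21} and π_2 · P_{23} = π_3 · P_{32}.
From π_1 · 1/9 = π_2 · 1/5: π_2/π_1 = (1/9)/(1/5) = 5/9.
From π_2 · 1/2 = π_3 · 4/7: π_3/π_2 = (1/2)/(4/7) = 7/8.
Take π_1 proportional to 1; then unnormalized π = (1, 5/9, 35/72). Normalize by dividing by the sum 49/24:
  π = (24/49, 40/147, 5/21).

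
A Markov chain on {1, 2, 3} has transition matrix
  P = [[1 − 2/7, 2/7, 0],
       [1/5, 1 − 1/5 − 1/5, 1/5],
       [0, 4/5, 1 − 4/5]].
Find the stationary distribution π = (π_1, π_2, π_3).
π = (14/39, 20/39, 5/39)

This is a birth-death chain on three states, which satisfies detailed balance: π_1 · P_{12} = π_2 · P_{21} and π_2 · P_{23} = π_3 · P_{32}.
From π_1 · 2/7 = π_2 · 1/5: π_2/π_1 = (2/7)/(1/5) = 10/7.
From π_2 · 1/5 = π_3 · 4/5: π_3/π_2 = (1/5)/(4/5) = 1/4.
Take π_1 proportional to 1; then unnormalized π = (1, 10/7, 5/14). Normalize by dividing by the sum 39/14:
  π = (14/39, 20/39, 5/39).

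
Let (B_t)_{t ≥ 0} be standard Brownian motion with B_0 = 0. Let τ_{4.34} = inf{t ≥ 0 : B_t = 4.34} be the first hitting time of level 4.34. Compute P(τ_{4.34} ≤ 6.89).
P(τ_{4.34} ≤ 6.89) = 2(1 − Φ(4.34/√6.89)) = 2(1 − Φ(1.6534)) ≈ 0.0982

By the reflection principle for standard BM, P(τ_b ≤ t) = 2 · P(B_t ≥ b). Since B_t ~ N(0, t), P(B_t ≥ 4.34) = 1 − Φ(4.34/√t) = 1 − Φ(4.34/√6.89) = 1 − Φ(1.6534) ≈ 0.04912. Doubling: P(τ_{4.34} ≤ 6.89) ≈ 2 · 0.04912 = 0.09824 ≈ 0.0982.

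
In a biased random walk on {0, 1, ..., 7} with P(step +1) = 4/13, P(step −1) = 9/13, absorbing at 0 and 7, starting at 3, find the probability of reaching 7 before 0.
P(hit 7 before 0) = (1 − (9/4)^3) / (1 − (9/4)^7) = 34048/953317

Let u_k denote P(reach 7 before 0 | start at k). Boundary: u_0 = 0, u_7 = 1. Recurrence: u_k = 4/13·u_{k+1} + 9/13·u_{k-1} for 1 ≤ k ≤ 6. Try u_k = A + B·r^k with r = q/p = (9/13)/(4/13) = 9/4. Substitution satisfies the recurrence; boundary conditions give:
  u_k = (1 − r^k) / (1 − r^N) = (1 − (9/4)^3) / (1 − (9/4)^7) = 34048/953317.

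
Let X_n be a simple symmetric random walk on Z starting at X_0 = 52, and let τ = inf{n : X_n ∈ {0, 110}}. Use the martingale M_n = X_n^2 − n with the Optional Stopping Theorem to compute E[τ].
E[τ] = 3016

M_n = X_n^2 − n is a martingale (since E[X_{n+1}^2 | F_n] = X_n^2 + 1). By OST (τ has finite mean in a bounded region), E[M_τ] = E[M_0] = X_0^2 − 0 = 52^2 = 2704. Also E[M_τ] = E[X_τ^2] − E[τ]. The walk exits at 0 or 110, with P(hit 110 first) = 52/110, so E[X_τ^2] = 110^2 · 52/110 + 0 = 5720. Thus E[τ] = E[X_τ^2] − E[M_τ] = 5720 − 2704 = 3016 = 52(110 − 52) = 3016.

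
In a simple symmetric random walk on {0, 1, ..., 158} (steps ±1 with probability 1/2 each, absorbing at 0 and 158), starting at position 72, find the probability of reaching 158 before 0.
P(hit 158 before 0) = 72/158 = 36/79

Let u_k = P(hit 158 before 0 | start at k). Then u_0 = 0, u_158 = 1, and u_k = u_{k-1}/2 + u_{k+1}/2 for 1 ≤ k ≤ 157. This harmonic recurrence is solved by u_k = k/158, giving u_72 = 72/158 = 36/79.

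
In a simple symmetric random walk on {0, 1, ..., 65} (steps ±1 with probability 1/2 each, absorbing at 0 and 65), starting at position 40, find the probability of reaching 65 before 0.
P(hit 65 before 0) = 40/65 = 8/13

Let u_k = P(hit 65 before 0 | start at k). Then u_0 = 0, u_65 = 1, and u_k = u_{k-1}/2 + u_{k+1}/2 for 1 ≤ k ≤ 64. This harmonic recurrence is solved by u_k = k/65, giving u_40 = 40/65 = 8/13.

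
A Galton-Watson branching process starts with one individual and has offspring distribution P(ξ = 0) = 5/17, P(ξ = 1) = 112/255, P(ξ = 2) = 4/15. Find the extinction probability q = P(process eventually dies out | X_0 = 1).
q = 1

Mean offspring μ = 0·5/17 + 1·112/255 + 2·4/15 = 248/255 ≤ 1. For μ ≤ 1 with offspring not concentrated at 1, the Galton-Watson process goes extinct almost surely, so q = 1.
(Algebraic check: The pgf is f(s) = 5/17 + 112/255·s + 4/15·s². The extinction probability q is the smallest fixed point of f in [0, 1]. Setting s = f(s):
  4/15·s² + (112/255 − 1)·s + 5/17 = 0
  4/15·s² − (5/17 + 4/15)·s + 5/17 = 0
which factors as (s − 1)·(4/15·s − 5/17) = 0, giving roots s = 1 and s = (5/17)/(4/15) = 75/68. Since 75/68 ≥ 1, the smallest root in [0, 1] is s = 1.)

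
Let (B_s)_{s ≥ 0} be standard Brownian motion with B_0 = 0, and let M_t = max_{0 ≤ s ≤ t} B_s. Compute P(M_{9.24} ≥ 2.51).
P(M_{9.24} ≥ 2.51) = 2·P(B_{9.24} ≥ 2.51) = 2(1 − Φ(2.51/√9.24)) ≈ 0.4090

By the reflection principle for Brownian motion, P(M_t ≥ a) = 2 · P(B_t ≥ a) for a ≥ 0. Since B_t ~ N(0, t), P(B_t ≥ 2.51) = 1 − Φ(2.51/√t) = 1 − Φ(2.51/√9.24) = 1 − Φ(0.8257). So
  P(M_{9.24} ≥ 2.51) = 2(1 − Φ(0.8257)) ≈ 0.4090.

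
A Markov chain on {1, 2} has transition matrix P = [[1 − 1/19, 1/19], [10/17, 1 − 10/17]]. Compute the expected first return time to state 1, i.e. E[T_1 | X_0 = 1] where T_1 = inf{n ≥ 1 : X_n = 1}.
E[T_1 | X_0 = 1] = 1/π_1 = 207/190

For an irreducible recurrent Markov chain with stationary distribution π, E[T_i | X_0 = i] = 1/π_i (Kac's formula). Here π_1 = (10/17)/(1/19 + 10/17) = (10/17)/(207/323) = 190/207, so E[T_1 | X_0 = 1] = 1/π_1 = (1/19 + 10/17)/(10/17) = (207/323)/(10/17) = 207/190.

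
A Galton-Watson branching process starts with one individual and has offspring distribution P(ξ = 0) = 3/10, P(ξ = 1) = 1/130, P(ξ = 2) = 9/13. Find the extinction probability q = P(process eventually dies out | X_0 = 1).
q = 13/30

The pgf is f(s) = 3/10 + 1/130·s + 9/13·s². The extinction probability q is the smallest fixed point of f in [0, 1]. Setting s = f(s):
  9/13·s² + (1/130 − 1)·s + 3/10 = 0
  9/13·s² − (3/10 + 9/13)·s + 3/10 = 0
which factors as (s − 1)·(9/13·s − 3/10) = 0, giving roots s = 1 and s = (3/10)/(9/13) = 13/30.
Mean offspring μ = 1/130 + 2·9/13 = 181/130 > 1 (supercritical), so q < 1. The extinction probability is the smaller root: q = (3/10)/(9/13) = 13/30.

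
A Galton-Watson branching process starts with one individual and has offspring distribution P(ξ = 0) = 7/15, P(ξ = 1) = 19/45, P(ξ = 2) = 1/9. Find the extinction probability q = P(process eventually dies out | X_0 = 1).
q = 1

Mean offspring μ = 0·7/15 + 1·19/45 + 2·1/9 = 29/45 ≤ 1. For μ ≤ 1 with offspring not concentrated at 1, the Galton-Watson process goes extinct almost surely, so q = 1.
(Algebraic check: The pgf is f(s) = 7/15 + 19/45·s + 1/9·s². The extinction probability q is the smallest fixed point of f in [0, 1]. Setting s = f(s):
  1/9·s² + (19/45 − 1)·s + 7/15 = 0
  1/9·s² − (7/15 + 1/9)·s + 7/15 = 0
which factors as (s − 1)·(1/9·s − 7/15) = 0, giving roots s = 1 and s = (7/15)/(1/9) = 21/5. Since 21/5 ≥ 1, the smallest root in [0, 1] is s = 1.)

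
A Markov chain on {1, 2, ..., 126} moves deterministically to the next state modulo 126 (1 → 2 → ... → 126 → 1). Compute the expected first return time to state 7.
E[T_7 | X_0 = 7] = 126

The chain cycles deterministically, so starting at state 7 it returns in exactly 126 steps. Equivalently, the stationary distribution is uniform π_j = 1/126 for every state j, so by Kac's formula E[T_7] = 1/π_7 = 126.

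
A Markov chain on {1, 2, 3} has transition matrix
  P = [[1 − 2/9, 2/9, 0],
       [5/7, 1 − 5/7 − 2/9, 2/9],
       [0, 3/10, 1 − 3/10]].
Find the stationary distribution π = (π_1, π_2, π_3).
π = (1215/1873, 378/1873, 280/1873)

This is a birth-death chain on three states, which satisfies detailed balance: π_1 · P_{12} = π_2 · P_{21} and π_2 · P_{23} = π_3 · P_{32}.
From π_1 · 2/9 = π_2 · 5/7: π_2/π_1 = (2/9)/(5/7) = 14/45.
From π_2 · 2/9 = π_3 · 3/10: π_3/π_2 = (2/9)/(3/10) = 20/27.
Take π_1 proportional to 1; then unnormalized π = (1, 14/45, 56/243). Normalize by dividing by the sum 1873/1215:
  π = (1215/1873, 378/1873, 280/1873).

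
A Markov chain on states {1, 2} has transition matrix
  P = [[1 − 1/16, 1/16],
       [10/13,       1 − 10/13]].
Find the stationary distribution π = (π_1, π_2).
π_1 = 160/173, π_2 = 13/173

Solve πP = π with π_1 + π_2 = 1. From πP = π: π_1 · (1 − 1/16) + π_2 · 10/13 = π_1 ⇒ π_2 · 10/13 = π_1 · 1/16 ⇒ π_2/π_1 = (1/16)/(10/13) = 13/160. Together with π_1 + π_2 = 1:
  π_1 = (10/13)/(1/16 + 10/13) = (10/13)/(173/208) = 160/173,
  π_2 = (1/16)/(1/16 + 10/13) = (1/16)/(173/208) = 13/173.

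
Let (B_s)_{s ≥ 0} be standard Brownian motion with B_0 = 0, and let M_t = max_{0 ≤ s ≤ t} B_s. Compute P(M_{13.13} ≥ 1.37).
P(M_{13.13} ≥ 1.37) = 2·P(B_{13.13} ≥ 1.37) = 2(1 − Φ(1.37/√13.13)) ≈ 0.7054

By the reflection principle for Brownian motion, P(M_t ≥ a) = 2 · P(B_t ≥ a) for a ≥ 0. Since B_t ~ N(0, t), P(B_t ≥ 1.37) = 1 − Φ(1.37/√t) = 1 − Φ(1.37/√13.13) = 1 − Φ(0.3781). So
  P(M_{13.13} ≥ 1.37) = 2(1 − Φ(0.3781)) ≈ 0.7054.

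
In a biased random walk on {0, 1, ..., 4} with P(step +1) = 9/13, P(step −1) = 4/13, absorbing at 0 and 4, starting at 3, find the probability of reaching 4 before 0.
P(hit 4 before 0) = (1 − (4/9)^3) / (1 − (4/9)^4) = 1197/1261

Let u_k denote P(reach 4 before 0 | start at k). Boundary: u_0 = 0, u_4 = 1. Recurrence: u_k = 9/13·u_{k+1} + 4/13·u_{k-1} for 1 ≤ k ≤ 3. Try u_k = A + B·r^k with r = q/p = (4/13)/(9/13) = 4/9. Substitution satisfies the recurrence; boundary conditions give:
  u_k = (1 − r^k) / (1 − r^N) = (1 − (4/9)^3) / (1 − (4/9)^4) = 1197/1261.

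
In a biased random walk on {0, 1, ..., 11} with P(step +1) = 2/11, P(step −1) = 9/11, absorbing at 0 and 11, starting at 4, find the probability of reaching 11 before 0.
P(hit 11 before 0) = (1 − (9/2)^4) / (1 − (9/2)^11) = 119680/4483008223

Let u_k denote P(reach 11 before 0 | start at k). Boundary: u_0 = 0, u_11 = 1. Recurrence: u_k = 2/11·u_{k+1} + 9/11·u_{k-1} for 1 ≤ k ≤ 10. Try u_k = A + B·r^k with r = q/p = (9/11)/(2/11) = 9/2. Substitution satisfies the recurrence; boundary conditions give:
  u_k = (1 − r^k) / (1 − r^N) = (1 − (9/2)^4) / (1 − (9/2)^11) = 119680/4483008223.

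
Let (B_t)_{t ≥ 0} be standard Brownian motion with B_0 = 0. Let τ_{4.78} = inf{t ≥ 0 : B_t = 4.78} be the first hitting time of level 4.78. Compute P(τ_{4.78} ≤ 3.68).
P(τ_{4.78} ≤ 3.68) = 2(1 − Φ(4.78/√3.68)) = 2(1 − Φ(2.4917)) ≈ 0.0127

By the reflection principle for standard BM, P(τ_b ≤ t) = 2 · P(B_t ≥ b). Since B_t ~ N(0, t), P(B_t ≥ 4.78) = 1 − Φ(4.78/√t) = 1 − Φ(4.78/√3.68) = 1 − Φ(2.4917) ≈ 0.00636. Doubling: P(τ_{4.78} ≤ 3.68) ≈ 2 · 0.00636 = 0.01272 ≈ 0.0127.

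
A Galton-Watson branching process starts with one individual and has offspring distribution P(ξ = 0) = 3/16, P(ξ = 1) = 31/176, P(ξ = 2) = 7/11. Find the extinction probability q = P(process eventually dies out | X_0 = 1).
q = 33/112

The pgf is f(s) = 3/16 + 31/176·s + 7/11·s². The extinction probability q is the smallest fixed point of f in [0, 1]. Setting s = f(s):
  7/11·s² + (31/176 − 1)·s + 3/16 = 0
  7/11·s² − (3/16 + 7/11)·s + 3/16 = 0
which factors as (s − 1)·(7/11·s − 3/16) = 0, giving roots s = 1 and s = (3/16)/(7/11) = 33/112.
Mean offspring μ = 31/176 + 2·7/11 = 255/176 > 1 (supercritical), so q < 1. The extinction probability is the smaller root: q = (3/16)/(7/11) = 33/112.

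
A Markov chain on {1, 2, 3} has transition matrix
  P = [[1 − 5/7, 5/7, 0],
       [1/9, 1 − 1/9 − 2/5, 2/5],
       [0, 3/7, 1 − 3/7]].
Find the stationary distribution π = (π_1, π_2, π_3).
π = (7/94, 45/94, 21/47)

This is a birth-death chain on three states, which satisfies detailed balance: π_1 · P_{12} = π_2 · P_{21} and π_2 · P_{23} = π_3 · P_{32}.
From π_1 · 5/7 = π_2 · 1/9: π_2/π_1 = (5/7)/(1/9) = 45/7.
From π_2 · 2/5 = π_3 · 3/7: π_3/π_2 = (2/5)/(3/7) = 14/15.
Take π_1 proportional to 1; then unnormalized π = (1, 45/7, 6). Normalize by dividing by the sum 94/7:
  π = (7/94, 45/94, 21/47).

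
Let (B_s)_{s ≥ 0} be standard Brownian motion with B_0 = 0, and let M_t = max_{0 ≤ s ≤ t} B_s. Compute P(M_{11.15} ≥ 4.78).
P(M_{11.15} ≥ 4.78) = 2·P(B_{11.15} ≥ 4.78) = 2(1 − Φ(4.78/√11.15)) ≈ 0.1523

By the reflection principle for Brownian motion, P(M_t ≥ a) = 2 · P(B_t ≥ a) for a ≥ 0. Since B_t ~ N(0, t), P(B_t ≥ 4.78) = 1 − Φ(4.78/√t) = 1 − Φ(4.78/√11.15) = 1 − Φ(1.4315). So
  P(M_{11.15} ≥ 4.78) = 2(1 − Φ(1.4315)) ≈ 0.1523.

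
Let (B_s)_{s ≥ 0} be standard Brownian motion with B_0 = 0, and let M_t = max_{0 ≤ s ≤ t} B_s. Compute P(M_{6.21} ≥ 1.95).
P(M_{6.21} ≥ 1.95) = 2·P(B_{6.21} ≥ 1.95) = 2(1 − Φ(1.95/√6.21)) ≈ 0.4339

By the reflection principle for Brownian motion, P(M_t ≥ a) = 2 · P(B_t ≥ a) for a ≥ 0. Since B_t ~ N(0, t), P(B_t ≥ 1.95) = 1 − Φ(1.95/√t) = 1 − Φ(1.95/√6.21) = 1 − Φ(0.7825). So
  P(M_{6.21} ≥ 1.95) = 2(1 − Φ(0.7825)) ≈ 0.4339.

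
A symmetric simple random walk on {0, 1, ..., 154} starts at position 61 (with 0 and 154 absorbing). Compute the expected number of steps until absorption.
E[τ | X_0 = 61] = 5673

Let v_k = E[τ | X_0 = k]. Boundary: v_0 = v_154 = 0. Recurrence: v_k = 1 + (v_{k-1} + v_{k+1})/2 for 1 ≤ k ≤ 153. The particular solution to v_k − (v_{k-1} + v_{k+1})/2 = 1 is v_k = −k^2. Adding homogeneous solution A + B k and matching boundaries gives v_k = k (154 − k). Substituting k = 61: v_61 = 61 · 93 = 5673.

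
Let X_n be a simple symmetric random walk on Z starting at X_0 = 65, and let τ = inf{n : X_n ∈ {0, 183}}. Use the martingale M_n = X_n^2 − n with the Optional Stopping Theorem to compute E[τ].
E[τ] = 7670

M_n = X_n^2 − n is a martingale (since E[X_{n+1}^2 | F_n] = X_n^2 + 1). By OST (τ has finite mean in a bounded region), E[M_τ] = E[M_0] = X_0^2 − 0 = 65^2 = 4225. Also E[M_τ] = E[X_τ^2] − E[τ]. The walk exits at 0 or 183, with P(hit 183 first) = 65/183, so E[X_τ^2] = 183^2 · 65/183 + 0 = 11895. Thus E[τ] = E[X_τ^2] − E[M_τ] = 11895 − 4225 = 7670 = 65(183 − 65) = 7670.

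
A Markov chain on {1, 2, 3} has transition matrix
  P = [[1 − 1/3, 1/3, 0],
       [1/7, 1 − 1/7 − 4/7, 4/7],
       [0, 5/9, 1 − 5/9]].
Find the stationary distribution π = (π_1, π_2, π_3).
π = (15/86, 35/86, 18/43)

This is a birth-death chain on three states, which satisfies detailed balance: π_1 · P_{12} = π_2 · P_{21} and π_2 · P_{23} = π_3 · P_{32}.
From π_1 · 1/3 = π_2 · 1/7: π_2/π_1 = (1/3)/(1/7) = 7/3.
From π_2 · 4/7 = π_3 · 5/9: π_3/π_2 = (4/7)/(5/9) = 36/35.
Take π_1 proportional to 1; then unnormalized π = (1, 7/3, 12/5). Normalize by dividing by the sum 86/15:
  π = (15/86, 35/86, 18/43).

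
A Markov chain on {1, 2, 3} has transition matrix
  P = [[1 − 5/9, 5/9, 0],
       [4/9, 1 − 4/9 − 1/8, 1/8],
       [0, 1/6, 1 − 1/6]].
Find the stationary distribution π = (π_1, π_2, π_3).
π = (16/51, 20/51, 5/17)

This is a birth-death chain on three states, which satisfies detailed balance: π_1 · P_{12} = π_2 · P_{21} and π_2 · P_{23} = π_3 · P_{32}.
From π_1 · 5/9 = π_2 · 4/9: π_2/π_1 = (5/9)/(4/9) = 5/4.
From π_2 · 1/8 = π_3 · 1/6: π_3/π_2 = (1/8)/(1/6) = 3/4.
Take π_1 proportional to 1; then unnormalized π = (1, 5/4, 15/16). Normalize by dividing by the sum 51/16:
  π = (16/51, 20/51, 5/17).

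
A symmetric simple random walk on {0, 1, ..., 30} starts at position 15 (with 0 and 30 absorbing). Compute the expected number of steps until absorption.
E[τ | X_0 = 15] = 225

Let v_k = E[τ | X_0 = k]. Boundary: v_0 = v_30 = 0. Recurrence: v_k = 1 + (v_{k-1} + v_{k+1})/2 for 1 ≤ k ≤ 29. The particular solution to v_k − (v_{k-1} + v_{k+1})/2 = 1 is v_k = −k^2. Adding homogeneous solution A + B k and matching boundaries gives v_k = k (30 − k). Substituting k = 15: v_15 = 15 · 15 = 225.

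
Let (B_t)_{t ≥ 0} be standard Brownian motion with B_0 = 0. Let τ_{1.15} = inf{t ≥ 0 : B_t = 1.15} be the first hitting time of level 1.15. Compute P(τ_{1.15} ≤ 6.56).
P(τ_{1.15} ≤ 6.56) = 2(1 − Φ(1.15/√6.56)) = 2(1 − Φ(0.4490)) ≈ 0.6534

By the reflection principle for standard BM, P(τ_b ≤ t) = 2 · P(B_t ≥ b). Since B_t ~ N(0, t), P(B_t ≥ 1.15) = 1 − Φ(1.15/√t) = 1 − Φ(1.15/√6.56) = 1 − Φ(0.4490) ≈ 0.32672. Doubling: P(τ_{1.15} ≤ 6.56) ≈ 2 · 0.32672 = 0.65344 ≈ 0.6534.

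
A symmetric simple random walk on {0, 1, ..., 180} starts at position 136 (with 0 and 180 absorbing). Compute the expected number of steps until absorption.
E[τ | X_0 = 136] = 5984

Let v_k = E[τ | X_0 = k]. Boundary: v_0 = v_180 = 0. Recurrence: v_k = 1 + (v_{k-1} + v_{k+1})/2 for 1 ≤ k ≤ 179. The particular solution to v_k − (v_{k-1} + v_{k+1})/2 = 1 is v_k = −k^2. Adding homogeneous solution A + B k and matching boundaries gives v_k = k (180 − k). Substituting k = 136: v_136 = 136 · 44 = 5984.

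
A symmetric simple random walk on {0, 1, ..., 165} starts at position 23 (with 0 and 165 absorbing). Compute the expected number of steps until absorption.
E[τ | X_0 = 23] = 3266

Let v_k = E[τ | X_0 = k]. Boundary: v_0 = v_165 = 0. Recurrence: v_k = 1 + (v_{k-1} + v_{k+1})/2 for 1 ≤ k ≤ 164. The particular solution to v_k − (v_{k-1} + v_{k+1})/2 = 1 is v_k = −k^2. Adding homogeneous solution A + B k and matching boundaries gives v_k = k (165 − k). Substituting k = 23: v_23 = 23 · 142 = 3266.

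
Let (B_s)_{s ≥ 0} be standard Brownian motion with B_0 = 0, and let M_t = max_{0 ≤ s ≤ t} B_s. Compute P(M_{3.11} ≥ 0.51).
P(M_{3.11} ≥ 0.51) = 2·P(B_{3.11} ≥ 0.51) = 2(1 − Φ(0.51/√3.11)) ≈ 0.7724

By the reflection principle for Brownian motion, P(M_t ≥ a) = 2 · P(B_t ≥ a) for a ≥ 0. Since B_t ~ N(0, t), P(B_t ≥ 0.51) = 1 − Φ(0.51/√t) = 1 − Φ(0.51/√3.11) = 1 − Φ(0.2892). So
  P(M_{3.11} ≥ 0.51) = 2(1 − Φ(0.2892)) ≈ 0.7724.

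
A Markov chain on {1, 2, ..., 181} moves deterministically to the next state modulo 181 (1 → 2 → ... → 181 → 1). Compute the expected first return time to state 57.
E[T_57 | X_0 = 57] = 181

The chain cycles deterministically, so starting at state 57 it returns in exactly 181 steps. Equivalently, the stationary distribution is uniform π_j = 1/181 for every state j, so by Kac's formula E[T_57] = 1/π_57 = 181.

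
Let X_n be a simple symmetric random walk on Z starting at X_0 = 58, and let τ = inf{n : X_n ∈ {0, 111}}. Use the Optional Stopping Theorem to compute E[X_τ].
E[X_τ] = 58

X_n is a martingale and τ is a bounded-mean stopping time (indeed τ is finite a.s. with bounded expectation since the walk is in a bounded region). By the OST, E[X_τ] = E[X_0] = 58. Equivalently: E[X_τ] = 111 · P(hit 111 first) + 0 · P(hit 0 first) = 111 · (58/111) = 58.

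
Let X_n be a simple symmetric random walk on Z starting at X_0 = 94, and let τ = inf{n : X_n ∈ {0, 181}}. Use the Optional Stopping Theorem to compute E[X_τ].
E[X_τ] = 94

X_n is a martingale and τ is a bounded-mean stopping time (indeed τ is finite a.s. with bounded expectation since the walk is in a bounded region). By the OST, E[X_τ] = E[X_0] = 94. Equivalently: E[X_τ] = 181 · P(hit 181 first) + 0 · P(hit 0 first) = 181 · (94/181) = 94.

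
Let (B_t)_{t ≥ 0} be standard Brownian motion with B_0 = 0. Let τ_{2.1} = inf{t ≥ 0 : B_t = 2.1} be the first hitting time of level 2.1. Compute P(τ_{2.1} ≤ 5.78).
P(τ_{2.1} ≤ 5.78) = 2(1 − Φ(2.1/√5.78)) = 2(1 − Φ(0.8735)) ≈ 0.3824

By the reflection principle for standard BM, P(τ_b ≤ t) = 2 · P(B_t ≥ b). Since B_t ~ N(0, t), P(B_t ≥ 2.1) = 1 − Φ(2.1/√t) = 1 − Φ(2.1/√5.78) = 1 − Φ(0.8735) ≈ 0.19120. Doubling: P(τ_{2.1} ≤ 5.78) ≈ 2 · 0.19120 = 0.38240 ≈ 0.3824.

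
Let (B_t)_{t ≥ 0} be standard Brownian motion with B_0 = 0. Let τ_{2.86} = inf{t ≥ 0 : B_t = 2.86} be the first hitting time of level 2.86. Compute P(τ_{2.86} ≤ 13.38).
P(τ_{2.86} ≤ 13.38) = 2(1 − Φ(2.86/√13.38)) = 2(1 − Φ(0.7819)) ≈ 0.4343

By the reflection principle for standard BM, P(τ_b ≤ t) = 2 · P(B_t ≥ b). Since B_t ~ N(0, t), P(B_t ≥ 2.86) = 1 − Φ(2.86/√t) = 1 − Φ(2.86/√13.38) = 1 − Φ(0.7819) ≈ 0.21714. Doubling: P(τ_{2.86} ≤ 13.38) ≈ 2 · 0.21714 = 0.43428 ≈ 0.4343.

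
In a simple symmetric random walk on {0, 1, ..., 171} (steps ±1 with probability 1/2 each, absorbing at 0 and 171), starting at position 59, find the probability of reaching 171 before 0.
P(hit 171 before 0) = 59/171

Let u_k = P(hit 171 before 0 | start at k). Then u_0 = 0, u_171 = 1, and u_k = u_{k-1}/2 + u_{k+1}/2 for 1 ≤ k ≤ 170. This harmonic recurrence is solved by u_k = k/171, giving u_59 = 59/171.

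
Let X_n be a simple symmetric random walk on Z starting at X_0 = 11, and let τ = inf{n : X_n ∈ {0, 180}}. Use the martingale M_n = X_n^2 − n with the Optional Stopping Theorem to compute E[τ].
E[τ] = 1859

M_n = X_n^2 − n is a martingale (since E[X_{n+1}^2 | F_n] = X_n^2 + 1). By OST (τ has finite mean in a bounded region), E[M_τ] = E[M_0] = X_0^2 − 0 = 11^2 = 121. Also E[M_τ] = E[X_τ^2] − E[τ]. The walk exits at 0 or 180, with P(hit 180 first) = 11/180, so E[X_τ^2] = 180^2 · 11/180 + 0 = 1980. Thus E[τ] = E[X_τ^2] − E[M_τ] = 1980 − 121 = 1859 = 11(180 − 11) = 1859.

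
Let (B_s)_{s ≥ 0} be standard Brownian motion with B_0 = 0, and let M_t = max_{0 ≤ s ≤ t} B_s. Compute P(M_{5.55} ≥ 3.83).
P(M_{5.55} ≥ 3.83) = 2·P(B_{5.55} ≥ 3.83) = 2(1 − Φ(3.83/√5.55)) ≈ 0.1040

By the reflection principle for Brownian motion, P(M_t ≥ a) = 2 · P(B_t ≥ a) for a ≥ 0. Since B_t ~ N(0, t), P(B_t ≥ 3.83) = 1 − Φ(3.83/√t) = 1 − Φ(3.83/√5.55) = 1 − Φ(1.6257). So
  P(M_{5.55} ≥ 3.83) = 2(1 − Φ(1.6257)) ≈ 0.1040.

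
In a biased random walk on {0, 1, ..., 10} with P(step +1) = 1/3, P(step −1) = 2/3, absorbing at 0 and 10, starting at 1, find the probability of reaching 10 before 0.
P(hit 10 before 0) = (1 − (2)^1) / (1 − (2)^10) = 1/1023

Let u_k denote P(reach 10 before 0 | start at k). Boundary: u_0 = 0, u_10 = 1. Recurrence: u_k = 1/3·u_{k+1} + 2/3·u_{k-1} for 1 ≤ k ≤ 9. Try u_k = A + B·r^k with r = q/p = (2/3)/(1/3) = 2. Substitution satisfies the recurrence; boundary conditions give:
  u_k = (1 − r^k) / (1 − r^N) = (1 − (2)^1) / (1 − (2)^10) = 1/1023.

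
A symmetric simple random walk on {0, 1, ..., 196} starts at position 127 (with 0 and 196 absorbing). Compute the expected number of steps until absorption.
E[τ | X_0 = 127] = 8763

Let v_k = E[τ | X_0 = k]. Boundary: v_0 = v_196 = 0. Recurrence: v_k = 1 + (v_{k-1} + v_{k+1})/2 for 1 ≤ k ≤ 195. The particular solution to v_k − (v_{k-1} + v_{k+1})/2 = 1 is v_k = −k^2. Adding homogeneous solution A + B k and matching boundaries gives v_k = k (196 − k). Substituting k = 127: v_127 = 127 · 69 = 8763.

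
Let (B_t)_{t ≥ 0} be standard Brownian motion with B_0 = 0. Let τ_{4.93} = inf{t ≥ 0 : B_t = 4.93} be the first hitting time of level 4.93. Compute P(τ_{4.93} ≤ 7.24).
P(τ_{4.93} ≤ 7.24) = 2(1 − Φ(4.93/√7.24)) = 2(1 − Φ(1.8322)) ≈ 0.0669

By the reflection principle for standard BM, P(τ_b ≤ t) = 2 · P(B_t ≥ b). Since B_t ~ N(0, t), P(B_t ≥ 4.93) = 1 − Φ(4.93/√t) = 1 − Φ(4.93/√7.24) = 1 − Φ(1.8322) ≈ 0.03346. Doubling: P(τ_{4.93} ≤ 7.24) ≈ 2 · 0.03346 = 0.06692 ≈ 0.0669.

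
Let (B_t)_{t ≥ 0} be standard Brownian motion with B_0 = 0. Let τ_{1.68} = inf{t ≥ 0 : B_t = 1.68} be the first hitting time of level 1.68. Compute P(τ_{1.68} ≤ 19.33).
P(τ_{1.68} ≤ 19.33) = 2(1 − Φ(1.68/√19.33)) = 2(1 − Φ(0.3821)) ≈ 0.7024

By the reflection principle for standard BM, P(τ_b ≤ t) = 2 · P(B_t ≥ b). Since B_t ~ N(0, t), P(B_t ≥ 1.68) = 1 − Φ(1.68/√t) = 1 − Φ(1.68/√19.33) = 1 − Φ(0.3821) ≈ 0.35119. Doubling: P(τ_{1.68} ≤ 19.33) ≈ 2 · 0.35119 = 0.70238 ≈ 0.7024.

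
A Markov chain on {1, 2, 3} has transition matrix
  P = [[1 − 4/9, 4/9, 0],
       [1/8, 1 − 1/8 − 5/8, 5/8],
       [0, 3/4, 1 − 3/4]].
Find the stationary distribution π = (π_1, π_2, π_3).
π = (27/203, 96/203, 80/203)

This is a birth-death chain on three states, which satisfies detailed balance: π_1 · P_{12} = π_2 · P_{21} and π_2 · P_{23} = π_3 · P_{32}.
From π_1 · 4/9 = π_2 · 1/8: π_2/π_1 = (4/9)/(1/8) = 32/9.
From π_2 · 5/8 = π_3 · 3/4: π_3/π_2 = (5/8)/(3/4) = 5/6.
Take π_1 proportional to 1; then unnormalized π = (1, 32/9, 80/27). Normalize by dividing by the sum 203/27:
  π = (27/203, 96/203, 80/203).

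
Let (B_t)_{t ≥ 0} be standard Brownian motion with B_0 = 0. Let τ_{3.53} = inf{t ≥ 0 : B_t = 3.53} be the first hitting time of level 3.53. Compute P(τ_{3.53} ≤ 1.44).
P(τ_{3.53} ≤ 1.44) = 2(1 − Φ(3.53/√1.44)) = 2(1 − Φ(2.9417)) ≈ 0.0033

By the reflection principle for standard BM, P(τ_b ≤ t) = 2 · P(B_t ≥ b). Since B_t ~ N(0, t), P(B_t ≥ 3.53) = 1 − Φ(3.53/√t) = 1 − Φ(3.53/√1.44) = 1 − Φ(2.9417) ≈ 0.00163. Doubling: P(τ_{3.53} ≤ 1.44) ≈ 2 · 0.00163 = 0.00326 ≈ 0.0033.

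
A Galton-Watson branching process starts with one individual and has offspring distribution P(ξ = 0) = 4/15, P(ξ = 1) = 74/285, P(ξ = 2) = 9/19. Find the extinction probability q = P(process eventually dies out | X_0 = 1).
q = 76/135

The pgf is f(s) = 4/15 + 74/285·s + 9/19·s². The extinction probability q is the smallest fixed point of f in [0, 1]. Setting s = f(s):
  9/19·s² + (74/285 − 1)·s + 4/15 = 0
  9/19·s² − (4/15 + 9/19)·s + 4/15 = 0
which factors as (s − 1)·(9/19·s − 4/15) = 0, giving roots s = 1 and s = (4/15)/(9/19) = 76/135.
Mean offspring μ = 74/285 + 2·9/19 = 344/285 > 1 (supercritical), so q < 1. The extinction probability is the smaller root: q = (4/15)/(9/19) = 76/135.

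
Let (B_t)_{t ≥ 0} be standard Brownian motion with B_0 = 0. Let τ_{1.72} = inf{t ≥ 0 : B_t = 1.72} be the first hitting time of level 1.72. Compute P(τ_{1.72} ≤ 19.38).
P(τ_{1.72} ≤ 19.38) = 2(1 − Φ(1.72/√19.38)) = 2(1 − Φ(0.3907)) ≈ 0.6960

By the reflection principle for standard BM, P(τ_b ≤ t) = 2 · P(B_t ≥ b). Since B_t ~ N(0, t), P(B_t ≥ 1.72) = 1 − Φ(1.72/√t) = 1 − Φ(1.72/√19.38) = 1 − Φ(0.3907) ≈ 0.34801. Doubling: P(τ_{1.72} ≤ 19.38) ≈ 2 · 0.34801 = 0.69602 ≈ 0.6960.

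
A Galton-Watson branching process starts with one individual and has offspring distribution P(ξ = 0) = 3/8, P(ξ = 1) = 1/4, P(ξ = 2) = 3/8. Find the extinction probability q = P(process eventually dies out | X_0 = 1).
q = 1

Mean offspring μ = 0·3/8 + 1·1/4 + 2·3/8 = 1 ≤ 1. For μ ≤ 1 with offspring not concentrated at 1, the Galton-Watson process goes extinct almost surely, so q = 1.
(Algebraic check: The pgf is f(s) = 3/8 + 1/4·s + 3/8·s². The extinction probability q is the smallest fixed point of f in [0, 1]. Setting s = f(s):
  3/8·s² + (1/4 − 1)·s + 3/8 = 0
  3/8·s² − (3/8 + 3/8)·s + 3/8 = 0
which factors as (s − 1)·(3/8·s − 3/8) = 0, giving roots s = 1 and s = (3/8)/(3/8) = 1. Since 1 ≥ 1, the smallest root in [0, 1] is s = 1.)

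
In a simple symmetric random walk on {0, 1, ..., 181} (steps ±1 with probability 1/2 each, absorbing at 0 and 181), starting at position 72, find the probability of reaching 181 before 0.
P(hit 181 before 0) = 72/181

Let u_k = P(hit 181 before 0 | start at k). Then u_0 = 0, u_181 = 1, and u_k = u_{k-1}/2 + u_{k+1}/2 for 1 ≤ k ≤ 180. This harmonic recurrence is solved by u_k = k/181, giving u_72 = 72/181.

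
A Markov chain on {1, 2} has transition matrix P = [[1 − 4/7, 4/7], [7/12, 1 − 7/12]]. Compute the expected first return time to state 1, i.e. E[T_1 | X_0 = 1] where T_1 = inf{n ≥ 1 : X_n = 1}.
E[T_1 | X_0 = 1] = 1/π_1 = 97/49

For an irreducible recurrent Markov chain with stationary distribution π, E[T_i | X_0 = i] = 1/π_i (Kac's formula). Here π_1 = (7/12)/(4/7 + 7/12) = (7/12)/(97/84) = 49/97, so E[T_1 | X_0 = 1] = 1/π_1 = (4/7 + 7/12)/(7/12) = (97/84)/(7/12) = 97/49.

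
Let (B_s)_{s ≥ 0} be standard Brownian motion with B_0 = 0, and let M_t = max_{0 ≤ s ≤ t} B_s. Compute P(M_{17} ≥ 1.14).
P(M_{17} ≥ 1.14) = 2·P(B_{17} ≥ 1.14) = 2(1 − Φ(1.14/√17)) ≈ 0.7822

By the reflection principle for Brownian motion, P(M_t ≥ a) = 2 · P(B_t ≥ a) for a ≥ 0. Since B_t ~ N(0, t), P(B_t ≥ 1.14) = 1 − Φ(1.14/√t) = 1 − Φ(1.14/√17) = 1 − Φ(0.2765). So
  P(M_{17} ≥ 1.14) = 2(1 − Φ(0.2765)) ≈ 0.7822.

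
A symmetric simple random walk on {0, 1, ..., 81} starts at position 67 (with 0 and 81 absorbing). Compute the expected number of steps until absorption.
E[τ | X_0 = 67] = 938

Let v_k = E[τ | X_0 = k]. Boundary: v_0 = v_81 = 0. Recurrence: v_k = 1 + (v_{k-1} + v_{k+1})/2 for 1 ≤ k ≤ 80. The particular solution to v_k − (v_{k-1} + v_{k+1})/2 = 1 is v_k = −k^2. Adding homogeneous solution A + B k and matching boundaries gives v_k = k (81 − k). Substituting k = 67: v_67 = 67 · 14 = 938.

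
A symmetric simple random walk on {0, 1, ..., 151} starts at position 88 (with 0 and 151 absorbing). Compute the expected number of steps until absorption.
E[τ | X_0 = 88] = 5544

Let v_k = E[τ | X_0 = k]. Boundary: v_0 = v_151 = 0. Recurrence: v_k = 1 + (v_{k-1} + v_{k+1})/2 for 1 ≤ k ≤ 150. The particular solution to v_k − (v_{k-1} + v_{k+1})/2 = 1 is v_k = −k^2. Adding homogeneous solution A + B k and matching boundaries gives v_k = k (151 − k). Substituting k = 88: v_88 = 88 · 63 = 5544.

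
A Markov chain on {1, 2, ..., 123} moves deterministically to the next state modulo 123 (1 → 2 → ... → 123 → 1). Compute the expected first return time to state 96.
E[T_96 | X_0 = 96] = 123

The chain cycles deterministically, so starting at state 96 it returns in exactly 123 steps. Equivalently, the stationary distribution is uniform π_j = 1/123 for every state j, so by Kac's formula E[T_96] = 1/π_96 = 123.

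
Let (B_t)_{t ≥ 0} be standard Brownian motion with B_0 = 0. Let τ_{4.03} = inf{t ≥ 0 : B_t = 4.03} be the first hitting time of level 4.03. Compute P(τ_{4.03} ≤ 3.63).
P(τ_{4.03} ≤ 3.63) = 2(1 − Φ(4.03/√3.63)) = 2(1 − Φ(2.1152)) ≈ 0.0344

By the reflection principle for standard BM, P(τ_b ≤ t) = 2 · P(B_t ≥ b). Since B_t ~ N(0, t), P(B_t ≥ 4.03) = 1 − Φ(4.03/√t) = 1 − Φ(4.03/√3.63) = 1 − Φ(2.1152) ≈ 0.01721. Doubling: P(τ_{4.03} ≤ 3.63) ≈ 2 · 0.01721 = 0.03442 ≈ 0.0344.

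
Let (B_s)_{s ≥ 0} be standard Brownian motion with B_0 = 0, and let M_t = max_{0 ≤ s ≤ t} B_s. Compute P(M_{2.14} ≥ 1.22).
P(M_{2.14} ≥ 1.22) = 2·P(B_{2.14} ≥ 1.22) = 2(1 − Φ(1.22/√2.14)) ≈ 0.4043

By the reflection principle for Brownian motion, P(M_t ≥ a) = 2 · P(B_t ≥ a) for a ≥ 0. Since B_t ~ N(0, t), P(B_t ≥ 1.22) = 1 − Φ(1.22/√t) = 1 − Φ(1.22/√2.14) = 1 − Φ(0.8340). So
  P(M_{2.14} ≥ 1.22) = 2(1 − Φ(0.8340)) ≈ 0.4043.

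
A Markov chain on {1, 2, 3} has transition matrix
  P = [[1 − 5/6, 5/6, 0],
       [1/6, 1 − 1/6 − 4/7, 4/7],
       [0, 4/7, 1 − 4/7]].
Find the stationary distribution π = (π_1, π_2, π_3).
π = (1/11, 5/11, 5/11)

This is a birth-death chain on three states, which satisfies detailed balance: π_1 · P_{12} = π_2 · P_{21} and π_2 · P_{23} = π_3 · P_{32}.
From π_1 · 5/6 = π_2 · 1/6: π_2/π_1 = (5/6)/(1/6) = 5.
From π_2 · 4/7 = π_3 · 4/7: π_3/π_2 = (4/7)/(4/7) = 1.
Take π_1 proportional to 1; then unnormalized π = (1, 5, 5). Normalize by dividing by the sum 11:
  π = (1/11, 5/11, 5/11).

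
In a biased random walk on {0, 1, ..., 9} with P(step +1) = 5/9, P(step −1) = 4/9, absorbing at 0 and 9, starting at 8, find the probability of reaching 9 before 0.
P(hit 9 before 0) = (1 − (4/5)^8) / (1 − (4/5)^9) = 1625445/1690981

Let u_k denote P(reach 9 before 0 | start at k). Boundary: u_0 = 0, u_9 = 1. Recurrence: u_k = 5/9·u_{k+1} + 4/9·u_{k-1} for 1 ≤ k ≤ 8. Try u_k = A + B·r^k with r = q/p = (4/9)/(5/9) = 4/5. Substitution satisfies the recurrence; boundary conditions give:
  u_k = (1 − r^k) / (1 − r^N) = (1 − (4/5)^8) / (1 − (4/5)^9) = 1625445/1690981.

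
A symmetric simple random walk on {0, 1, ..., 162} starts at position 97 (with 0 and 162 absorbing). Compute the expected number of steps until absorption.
E[τ | X_0 = 97] = 6305

Let v_k = E[τ | X_0 = k]. Boundary: v_0 = v_162 = 0. Recurrence: v_k = 1 + (v_{k-1} + v_{k+1})/2 for 1 ≤ k ≤ 161. The particular solution to v_k − (v_{k-1} + v_{k+1})/2 = 1 is v_k = −k^2. Adding homogeneous solution A + B k and matching boundaries gives v_k = k (162 − k). Substituting k = 97: v_97 = 97 · 65 = 6305.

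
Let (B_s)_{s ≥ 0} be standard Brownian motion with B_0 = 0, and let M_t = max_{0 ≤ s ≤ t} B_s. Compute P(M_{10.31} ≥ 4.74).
P(M_{10.31} ≥ 4.74) = 2·P(B_{10.31} ≥ 4.74) = 2(1 − Φ(4.74/√10.31)) ≈ 0.1399

By the reflection principle for Brownian motion, P(M_t ≥ a) = 2 · P(B_t ≥ a) for a ≥ 0. Since B_t ~ N(0, t), P(B_t ≥ 4.74) = 1 − Φ(4.74/√t) = 1 − Φ(4.74/√10.31) = 1 − Φ(1.4762). So
  P(M_{10.31} ≥ 4.74) = 2(1 − Φ(1.4762)) ≈ 0.1399.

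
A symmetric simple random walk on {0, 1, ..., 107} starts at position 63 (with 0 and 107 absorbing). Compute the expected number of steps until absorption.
E[τ | X_0 = 63] = 2772

Let v_k = E[τ | X_0 = k]. Boundary: v_0 = v_107 = 0. Recurrence: v_k = 1 + (v_{k-1} + v_{k+1})/2 for 1 ≤ k ≤ 106. The particular solution to v_k − (v_{k-1} + v_{k+1})/2 = 1 is v_k = −k^2. Adding homogeneous solution A + B k and matching boundaries gives v_k = k (107 − k). Substituting k = 63: v_63 = 63 · 44 = 2772.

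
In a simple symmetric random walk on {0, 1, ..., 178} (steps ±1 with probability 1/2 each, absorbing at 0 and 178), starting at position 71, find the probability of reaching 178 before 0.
P(hit 178 before 0) = 71/178

Let u_k = P(hit 178 before 0 | start at k). Then u_0 = 0, u_178 = 1, and u_k = u_{k-1}/2 + u_{k+1}/2 for 1 ≤ k ≤ 177. This harmonic recurrence is solved by u_k = k/178, giving u_71 = 71/178.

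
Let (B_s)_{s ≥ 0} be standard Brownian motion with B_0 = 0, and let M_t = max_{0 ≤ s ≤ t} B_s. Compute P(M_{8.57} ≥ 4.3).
P(M_{8.57} ≥ 4.3) = 2·P(B_{8.57} ≥ 4.3) = 2(1 − Φ(4.3/√8.57)) ≈ 0.1419

By the reflection principle for Brownian motion, P(M_t ≥ a) = 2 · P(B_t ≥ a) for a ≥ 0. Since B_t ~ N(0, t), P(B_t ≥ 4.3) = 1 − Φ(4.3/√t) = 1 − Φ(4.3/√8.57) = 1 − Φ(1.4689). So
  P(M_{8.57} ≥ 4.3) = 2(1 − Φ(1.4689)) ≈ 0.1419.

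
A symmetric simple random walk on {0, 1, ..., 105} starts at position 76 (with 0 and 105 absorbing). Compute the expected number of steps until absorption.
E[τ | X_0 = 76] = 2204

Let v_k = E[τ | X_0 = k]. Boundary: v_0 = v_105 = 0. Recurrence: v_k = 1 + (v_{k-1} + v_{k+1})/2 for 1 ≤ k ≤ 104. The particular solution to v_k − (v_{k-1} + v_{k+1})/2 = 1 is v_k = −k^2. Adding homogeneous solution A + B k and matching boundaries gives v_k = k (105 − k). Substituting k = 76: v_76 = 76 · 29 = 2204.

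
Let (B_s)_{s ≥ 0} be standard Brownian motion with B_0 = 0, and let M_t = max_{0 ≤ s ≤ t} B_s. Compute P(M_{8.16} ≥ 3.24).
P(M_{8.16} ≥ 3.24) = 2·P(B_{8.16} ≥ 3.24) = 2(1 − Φ(3.24/√8.16)) ≈ 0.2567

By the reflection principle for Brownian motion, P(M_t ≥ a) = 2 · P(B_t ≥ a) for a ≥ 0. Since B_t ~ N(0, t), P(B_t ≥ 3.24) = 1 − Φ(3.24/√t) = 1 − Φ(3.24/√8.16) = 1 − Φ(1.1342). So
  P(M_{8.16} ≥ 3.24) = 2(1 − Φ(1.1342)) ≈ 0.2567.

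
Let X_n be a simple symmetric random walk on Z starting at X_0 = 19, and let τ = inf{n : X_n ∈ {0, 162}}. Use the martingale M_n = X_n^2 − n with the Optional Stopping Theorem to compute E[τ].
E[τ] = 2717

M_n = X_n^2 − n is a martingale (since E[X_{n+1}^2 | F_n] = X_n^2 + 1). By OST (τ has finite mean in a bounded region), E[M_τ] = E[M_0] = X_0^2 − 0 = 19^2 = 361. Also E[M_τ] = E[X_τ^2] − E[τ]. The walk exits at 0 or 162, with P(hit 162 first) = 19/162, so E[X_τ^2] = 162^2 · 19/162 + 0 = 3078. Thus E[τ] = E[X_τ^2] − E[M_τ] = 3078 − 361 = 2717 = 19(162 − 19) = 2717.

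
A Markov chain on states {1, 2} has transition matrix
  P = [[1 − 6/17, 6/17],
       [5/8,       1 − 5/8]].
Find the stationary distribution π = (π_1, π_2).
π_1 = 85/133, π_2 = 48/133

Solve πP = π with π_1 + π_2 = 1. From πP = π: π_1 · (1 − 6/17) + π_2 · 5/8 = π_1 ⇒ π_2 · 5/8 = π_1 · 6/17 ⇒ π_2/π_1 = (6/17)/(5/8) = 48/85. Together with π_1 + π_2 = 1:
  π_1 = (5/8)/(6/17 + 5/8) = (5/8)/(133/136) = 85/133,
  π_2 = (6/17)/(6/17 + 5/8) = (6/17)/(133/136) = 48/133.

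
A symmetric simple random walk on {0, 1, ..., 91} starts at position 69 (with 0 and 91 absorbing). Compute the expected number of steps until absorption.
E[τ | X_0 = 69] = 1518

Let v_k = E[τ | X_0 = k]. Boundary: v_0 = v_91 = 0. Recurrence: v_k = 1 + (v_{k-1} + v_{k+1})/2 for 1 ≤ k ≤ 90. The particular solution to v_k − (v_{k-1} + v_{k+1})/2 = 1 is v_k = −k^2. Adding homogeneous solution A + B k and matching boundaries gives v_k = k (91 − k). Substituting k = 69: v_69 = 69 · 22 = 1518.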